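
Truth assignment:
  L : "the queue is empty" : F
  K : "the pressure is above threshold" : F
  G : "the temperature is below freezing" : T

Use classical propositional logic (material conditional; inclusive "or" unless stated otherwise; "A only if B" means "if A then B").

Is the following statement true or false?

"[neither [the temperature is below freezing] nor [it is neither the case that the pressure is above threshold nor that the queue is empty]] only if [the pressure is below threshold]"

true

In symbols: (G ↓ (K ↓ L)) → ¬K

K ↓ L = F ↓ F = T
G ↓ (K ↓ L) = T ↓ T = F
¬K = ¬F = T
(G ↓ (K ↓ L)) → ¬K = F → T = T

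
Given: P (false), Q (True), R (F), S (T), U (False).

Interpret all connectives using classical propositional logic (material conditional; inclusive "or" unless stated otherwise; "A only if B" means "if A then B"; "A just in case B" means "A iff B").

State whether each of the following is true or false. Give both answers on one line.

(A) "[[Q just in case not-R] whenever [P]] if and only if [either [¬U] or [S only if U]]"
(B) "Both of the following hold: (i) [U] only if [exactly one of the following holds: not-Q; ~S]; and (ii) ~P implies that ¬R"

(A): Formalization: (P -> (Q <-> ~R)) <-> (~U | (S -> U))

~R = ~F = T
Q <-> ~R = T <-> T = T
P -> (Q <-> ~R) = F -> T = T
~U = ~F = T
S -> U = T -> F = F
~U | (S -> U) = T | F = T
(P -> (Q <-> ~R)) <-> (~U | (S -> U)) = T <-> T = T
Thus (A) is true.

(B): This is (U -> (~Q xor ~S)) & (~P -> ~R).

~Q = ~T = F
~S = ~T = F
~Q xor ~S = F xor F = F
U -> (~Q xor ~S) = F -> F = T
~P = ~F = T
~R = ~F = T
~P -> ~R = T -> T = T
(U -> (~Q xor ~S)) & (~P -> ~R) = T & T = T
Thus (B) is true.

(A) True / (B) True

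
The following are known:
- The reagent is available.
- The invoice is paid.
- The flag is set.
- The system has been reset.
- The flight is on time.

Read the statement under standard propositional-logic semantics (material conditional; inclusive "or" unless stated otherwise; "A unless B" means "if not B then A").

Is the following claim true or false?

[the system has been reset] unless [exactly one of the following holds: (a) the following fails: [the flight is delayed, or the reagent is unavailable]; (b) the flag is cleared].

true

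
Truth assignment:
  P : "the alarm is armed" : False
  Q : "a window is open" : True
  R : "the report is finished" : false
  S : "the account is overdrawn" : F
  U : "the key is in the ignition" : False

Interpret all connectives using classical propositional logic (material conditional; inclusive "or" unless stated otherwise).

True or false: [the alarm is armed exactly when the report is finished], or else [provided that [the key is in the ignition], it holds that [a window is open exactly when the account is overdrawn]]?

True.

Values: P=F, R=F, U=F, Q=T, S=F.
Formalization: (P <-> R) | (U -> (Q <-> S))

P <-> R = F <-> F = T
Q <-> S = T <-> F = F
U -> (Q <-> S) = F -> F = T
(P <-> R) | (U -> (Q <-> S)) = T | T = T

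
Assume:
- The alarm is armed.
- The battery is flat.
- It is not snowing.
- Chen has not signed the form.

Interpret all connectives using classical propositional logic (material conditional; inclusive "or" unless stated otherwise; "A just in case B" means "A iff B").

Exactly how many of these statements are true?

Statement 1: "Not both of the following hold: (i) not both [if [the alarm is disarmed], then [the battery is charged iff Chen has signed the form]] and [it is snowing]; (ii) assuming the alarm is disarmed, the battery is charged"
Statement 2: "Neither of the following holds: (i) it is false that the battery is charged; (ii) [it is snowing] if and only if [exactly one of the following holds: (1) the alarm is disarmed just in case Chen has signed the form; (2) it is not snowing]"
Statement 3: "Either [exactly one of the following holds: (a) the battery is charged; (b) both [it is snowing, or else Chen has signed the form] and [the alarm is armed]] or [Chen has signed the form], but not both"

0

Let P = "the alarm is armed" (T), Q = "the battery is charged" (F), S = "Chen has signed the form" (F), R = "it is snowing" (F).

Statement 1: In symbols: ((¬P → (Q ↔ S)) ↑ R) ↑ (¬P → Q)

¬P = ¬T = F
Q ↔ S = F ↔ F = T
¬P → (Q ↔ S) = F → T = T
(¬P → (Q ↔ S)) ↑ R = T ↑ F = T
¬P = ¬T = F
¬P → Q = F → F = T
((¬P → (Q ↔ S)) ↑ R) ↑ (¬P → Q) = T ↑ T = F
Thus Statement 1 is false.

Statement 2: Formalization: ¬Q ↓ (R ↔ ((¬P ↔ S) ⊕ ¬R))

¬Q = ¬F = T
¬P = ¬T = F
¬P ↔ S = F ↔ F = T
¬R = ¬F = T
(¬P ↔ S) ⊕ ¬R = T ⊕ T = F
R ↔ ((¬P ↔ S) ⊕ ¬R) = F ↔ F = T
¬Q ↓ (R ↔ ((¬P ↔ S) ⊕ ¬R)) = T ↓ T = F
Hence Statement 2 is false.

Statement 3: Parsed as (Q ⊕ ((R ∨ S) ∧ P)) ⊕ S

R ∨ S = F ∨ F = F
(R ∨ S) ∧ P = F ∧ T = F
Q ⊕ ((R ∨ S) ∧ P) = F ⊕ F = F
(Q ⊕ ((R ∨ S) ∧ P)) ⊕ S = F ⊕ F = F
Thus Statement 3 is false.

0 of the 3 statements are true (none).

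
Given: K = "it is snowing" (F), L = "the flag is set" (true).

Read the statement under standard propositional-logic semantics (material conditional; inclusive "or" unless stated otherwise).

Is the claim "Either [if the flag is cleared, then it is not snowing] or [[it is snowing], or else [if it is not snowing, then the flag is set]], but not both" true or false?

False

Values: L=T, K=F.
Formalization: (¬L → ¬K) ⊕ (K ∨ (¬K → L))

¬L = ¬T = F
¬K = ¬F = T
¬L → ¬K = F → T = T
¬K = ¬F = T
¬K → L = T → T = T
K ∨ (¬K → L) = F ∨ T = T
(¬L → ¬K) ⊕ (K ∨ (¬K → L)) = T ⊕ T = F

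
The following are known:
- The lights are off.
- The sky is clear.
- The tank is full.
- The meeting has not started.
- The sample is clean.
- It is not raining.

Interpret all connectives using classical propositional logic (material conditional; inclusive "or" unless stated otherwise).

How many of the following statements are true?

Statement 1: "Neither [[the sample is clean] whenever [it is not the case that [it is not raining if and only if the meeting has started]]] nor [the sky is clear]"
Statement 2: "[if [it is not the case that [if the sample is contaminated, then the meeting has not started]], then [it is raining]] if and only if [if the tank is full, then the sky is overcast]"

0

Let Q = "it is raining" (F), N = "the meeting has started" (F), W = "the sample is contaminated" (F), H = "the sky is overcast" (F), L = "the tank is full" (T).

Statement 1: Formalization: (~(~Q <-> N) -> ~W) nor ~H

~Q = ~F = T
~Q <-> N = T <-> F = F
~(~Q <-> N) = ~F = T
~W = ~F = T
~(~Q <-> N) -> ~W = T -> T = T
~H = ~F = T
(~(~Q <-> N) -> ~W) nor ~H = T nor T = F
Thus Statement 1 is false.

Statement 2: Parsed as (~(W -> ~N) -> Q) <-> (L -> H)

~N = ~F = T
W -> ~N = F -> T = T
~(W -> ~N) = ~T = F
~(W -> ~N) -> Q = F -> F = T
L -> H = T -> F = F
(~(W -> ~N) -> Q) <-> (L -> H) = T <-> F = F
Thus Statement 2 is false.

0 of the 2 statements are true (none).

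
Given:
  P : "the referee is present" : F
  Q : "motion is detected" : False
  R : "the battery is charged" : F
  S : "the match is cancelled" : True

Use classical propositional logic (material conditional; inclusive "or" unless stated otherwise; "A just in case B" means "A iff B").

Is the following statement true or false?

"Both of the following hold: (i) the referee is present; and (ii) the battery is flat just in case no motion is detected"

The statement is false.

This is P and (not R iff not Q).

not R = not False = True
not Q = not False = True
not R iff not Q = True iff True = True
P and (not R iff not Q) = False and True = False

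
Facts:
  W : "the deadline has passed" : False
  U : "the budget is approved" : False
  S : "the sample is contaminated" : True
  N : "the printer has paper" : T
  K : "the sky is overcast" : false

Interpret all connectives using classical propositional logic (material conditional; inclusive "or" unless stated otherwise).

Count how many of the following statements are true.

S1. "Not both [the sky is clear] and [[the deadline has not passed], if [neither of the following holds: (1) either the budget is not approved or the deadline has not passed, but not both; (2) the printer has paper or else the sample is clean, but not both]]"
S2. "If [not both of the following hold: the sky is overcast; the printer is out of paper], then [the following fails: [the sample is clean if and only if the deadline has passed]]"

0

S1: In symbols: not K nand (((not U xor not W) nor (N xor not S)) -> not W)

not K = not False = True
not U = not False = True
not W = not False = True
not U xor not W = True xor True = False
not S = not True = False
N xor not S = True xor False = True
(not U xor not W) nor (N xor not S) = False nor True = False
not W = not False = True
((not U xor not W) nor (N xor not S)) -> not W = False -> True = True
not K nand (((not U xor not W) nor (N xor not S)) -> not W) = True nand True = False
Thus S1 is false.

S2: This is (K nand not N) -> not (not S iff W).

not N = not True = False
K nand not N = False nand False = True
not S = not True = False
not S iff W = False iff False = True
not (not S iff W) = not True = False
(K nand not N) -> not (not S iff W) = True -> False = False
Thus S2 is false.

True statements: 0 (none).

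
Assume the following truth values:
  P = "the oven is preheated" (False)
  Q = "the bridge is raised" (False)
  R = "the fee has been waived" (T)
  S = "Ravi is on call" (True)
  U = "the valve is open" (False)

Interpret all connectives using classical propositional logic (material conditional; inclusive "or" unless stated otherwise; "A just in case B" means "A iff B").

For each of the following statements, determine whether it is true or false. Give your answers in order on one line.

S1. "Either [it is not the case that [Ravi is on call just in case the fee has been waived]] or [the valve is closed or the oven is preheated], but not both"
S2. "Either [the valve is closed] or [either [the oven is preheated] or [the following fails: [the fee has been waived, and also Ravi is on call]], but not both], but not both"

S1: Formalization: not (S iff R) xor (not U or P)

S iff R = True iff True = True
not (S iff R) = not True = False
not U = not False = True
not U or P = True or False = True
not (S iff R) xor (not U or P) = False xor True = True
So S1 is true.

S2: Parsed as not U xor (P xor not (R and S))

not U = not False = True
R and S = True and True = True
not (R and S) = not True = False
P xor not (R and S) = False xor False = False
not U xor (P xor not (R and S)) = True xor False = True
Thus S2 is true.

S1 T / S2 T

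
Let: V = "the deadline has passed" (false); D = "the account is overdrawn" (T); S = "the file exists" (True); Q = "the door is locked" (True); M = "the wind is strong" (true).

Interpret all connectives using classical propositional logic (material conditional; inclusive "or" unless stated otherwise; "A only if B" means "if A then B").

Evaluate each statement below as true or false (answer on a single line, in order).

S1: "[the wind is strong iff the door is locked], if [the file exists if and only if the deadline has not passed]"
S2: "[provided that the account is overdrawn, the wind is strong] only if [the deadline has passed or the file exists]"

S1: This is (S <-> ~V) -> (M <-> Q).

~V = ~F = T
S <-> ~V = T <-> T = T
M <-> Q = T <-> T = T
(S <-> ~V) -> (M <-> Q) = T -> T = T
Hence S1 is true.

S2: In symbols: (D -> M) -> (V | S)

D -> M = T -> T = T
V | S = F | T = T
(D -> M) -> (V | S) = T -> T = T
So S2 is true.

S1 true, S2 true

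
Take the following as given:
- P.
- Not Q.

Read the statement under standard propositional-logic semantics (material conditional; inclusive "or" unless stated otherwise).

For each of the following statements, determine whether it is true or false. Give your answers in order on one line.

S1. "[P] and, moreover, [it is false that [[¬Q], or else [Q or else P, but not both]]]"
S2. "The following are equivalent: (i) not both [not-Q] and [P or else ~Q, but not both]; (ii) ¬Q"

S1: In symbols: P ∧ ¬(¬Q ∨ (Q ⊕ P))

¬Q = ¬F = T
Q ⊕ P = F ⊕ T = T
¬Q ∨ (Q ⊕ P) = T ∨ T = T
¬(¬Q ∨ (Q ⊕ P)) = ¬T = F
P ∧ ¬(¬Q ∨ (Q ⊕ P)) = T ∧ F = F
Hence S1 is false.

S2: Parsed as (¬Q ↑ (P ⊕ ¬Q)) ↔ ¬Q

¬Q = ¬F = T
¬Q = ¬F = T
P ⊕ ¬Q = T ⊕ T = F
¬Q ↑ (P ⊕ ¬Q) = T ↑ F = T
¬Q = ¬F = T
(¬Q ↑ (P ⊕ ¬Q)) ↔ ¬Q = T ↔ T = T
Hence S2 is true.

S1 false / S2 true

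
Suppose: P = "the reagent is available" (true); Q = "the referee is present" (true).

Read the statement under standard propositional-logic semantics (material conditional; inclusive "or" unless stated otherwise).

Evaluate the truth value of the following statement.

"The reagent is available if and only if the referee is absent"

The statement is false.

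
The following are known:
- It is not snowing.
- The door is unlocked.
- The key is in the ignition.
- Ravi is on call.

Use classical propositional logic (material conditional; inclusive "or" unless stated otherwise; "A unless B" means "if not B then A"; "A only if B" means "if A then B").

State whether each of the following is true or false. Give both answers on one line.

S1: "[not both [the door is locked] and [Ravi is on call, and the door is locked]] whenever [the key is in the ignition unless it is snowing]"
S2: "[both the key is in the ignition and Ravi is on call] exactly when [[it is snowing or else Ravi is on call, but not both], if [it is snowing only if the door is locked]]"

Let R = "the key is in the ignition" (T), P = "it is snowing" (F), Q = "the door is locked" (F), S = "Ravi is on call" (T).

S1: In symbols: (R ∨ P) → (Q ↑ (S ∧ Q))

R ∨ P = T ∨ F = T
S ∧ Q = T ∧ F = F
Q ↑ (S ∧ Q) = F ↑ F = T
(R ∨ P) → (Q ↑ (S ∧ Q)) = T → T = T
Hence S1 is true.

S2: This is (R ∧ S) ↔ ((P → Q) → (P ⊕ S)).

R ∧ S = T ∧ T = T
P → Q = F → F = T
P ⊕ S = F ⊕ T = T
(P → Q) → (P ⊕ S) = T → T = T
(R ∧ S) ↔ ((P → Q) → (P ⊕ S)) = T ↔ T = T
Hence S2 is true.

S1 True, S2 True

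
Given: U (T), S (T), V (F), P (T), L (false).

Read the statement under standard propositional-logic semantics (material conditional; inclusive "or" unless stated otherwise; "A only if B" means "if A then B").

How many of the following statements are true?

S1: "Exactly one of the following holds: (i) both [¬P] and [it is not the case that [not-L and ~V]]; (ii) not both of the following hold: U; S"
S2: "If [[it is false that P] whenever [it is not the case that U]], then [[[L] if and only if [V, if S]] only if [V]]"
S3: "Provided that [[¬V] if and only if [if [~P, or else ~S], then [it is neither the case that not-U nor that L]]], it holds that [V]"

S1: Parsed as (¬P ∧ ¬(¬L ∧ ¬V)) ⊕ (U ↑ S)

¬P = ¬T = F
¬L = ¬F = T
¬V = ¬F = T
¬L ∧ ¬V = T ∧ T = T
¬(¬L ∧ ¬V) = ¬T = F
¬P ∧ ¬(¬L ∧ ¬V) = F ∧ F = F
U ↑ S = T ↑ T = F
(¬P ∧ ¬(¬L ∧ ¬V)) ⊕ (U ↑ S) = F ⊕ F = F
Hence S1 is false.

S2: Formalization: (¬U → ¬P) → ((L ↔ (S → V)) → V)

¬U = ¬T = F
¬P = ¬T = F
¬U → ¬P = F → F = T
S → V = T → F = F
L ↔ (S → V) = F ↔ F = T
(L ↔ (S → V)) → V = T → F = F
(¬U → ¬P) → ((L ↔ (S → V)) → V) = T → F = F
Hence S2 is false.

S3: In symbols: (¬V ↔ ((¬P ∨ ¬S) → (¬U ↓ L))) → V

¬V = ¬F = T
¬P = ¬T = F
¬S = ¬T = F
¬P ∨ ¬S = F ∨ F = F
¬U = ¬T = F
¬U ↓ L = F ↓ F = T
(¬P ∨ ¬S) → (¬U ↓ L) = F → T = T
¬V ↔ ((¬P ∨ ¬S) → (¬U ↓ L)) = T ↔ T = T
(¬V ↔ ((¬P ∨ ¬S) → (¬U ↓ L))) → V = T → F = F
Thus S3 is false.

0 of the 3 statements are true (none).

0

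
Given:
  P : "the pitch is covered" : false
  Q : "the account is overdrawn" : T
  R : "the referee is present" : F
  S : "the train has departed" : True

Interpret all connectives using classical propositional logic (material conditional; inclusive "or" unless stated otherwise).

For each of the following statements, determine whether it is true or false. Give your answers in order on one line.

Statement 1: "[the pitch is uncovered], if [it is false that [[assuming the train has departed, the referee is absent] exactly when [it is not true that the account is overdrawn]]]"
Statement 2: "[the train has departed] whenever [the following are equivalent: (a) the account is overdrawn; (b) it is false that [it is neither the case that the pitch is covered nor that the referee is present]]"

Statement 1: This is ~((S -> ~R) <-> ~Q) -> ~P.

~R = ~F = T
S -> ~R = T -> T = T
~Q = ~T = F
(S -> ~R) <-> ~Q = T <-> F = F
~((S -> ~R) <-> ~Q) = ~F = T
~P = ~F = T
~((S -> ~R) <-> ~Q) -> ~P = T -> T = T
Hence Statement 1 is true.

Statement 2: This is (Q <-> ~(P nor R)) -> S.

P nor R = F nor F = T
~(P nor R) = ~T = F
Q <-> ~(P nor R) = T <-> F = F
(Q <-> ~(P nor R)) -> S = F -> T = T
So Statement 2 is true.

Statement 1 T / Statement 2 T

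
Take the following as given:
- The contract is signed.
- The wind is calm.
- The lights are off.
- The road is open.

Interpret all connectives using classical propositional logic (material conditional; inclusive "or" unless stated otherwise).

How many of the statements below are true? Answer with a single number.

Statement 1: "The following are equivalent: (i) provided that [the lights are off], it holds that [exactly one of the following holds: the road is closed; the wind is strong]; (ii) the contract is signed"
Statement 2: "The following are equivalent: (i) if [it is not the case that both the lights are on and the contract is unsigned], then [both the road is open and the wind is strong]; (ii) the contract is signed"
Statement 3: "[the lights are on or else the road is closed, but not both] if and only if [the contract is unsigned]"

1

Let K = "the lights are on" (F), V = "the road is closed" (F), L = "the wind is strong" (F), W = "the contract is signed" (T).

Statement 1: This is (~K -> (V xor L)) <-> W.

~K = ~F = T
V xor L = F xor F = F
~K -> (V xor L) = T -> F = F
(~K -> (V xor L)) <-> W = F <-> T = F
So Statement 1 is false.

Statement 2: Parsed as ((K nand ~W) -> (~V & L)) <-> W

~W = ~T = F
K nand ~W = F nand F = T
~V = ~F = T
~V & L = T & F = F
(K nand ~W) -> (~V & L) = T -> F = F
((K nand ~W) -> (~V & L)) <-> W = F <-> T = F
Hence Statement 2 is false.

Statement 3: In symbols: (K xor V) <-> ~W

K xor V = F xor F = F
~W = ~T = F
(K xor V) <-> ~W = F <-> F = T
So Statement 3 is true.

True statements: 1 (Statement 3).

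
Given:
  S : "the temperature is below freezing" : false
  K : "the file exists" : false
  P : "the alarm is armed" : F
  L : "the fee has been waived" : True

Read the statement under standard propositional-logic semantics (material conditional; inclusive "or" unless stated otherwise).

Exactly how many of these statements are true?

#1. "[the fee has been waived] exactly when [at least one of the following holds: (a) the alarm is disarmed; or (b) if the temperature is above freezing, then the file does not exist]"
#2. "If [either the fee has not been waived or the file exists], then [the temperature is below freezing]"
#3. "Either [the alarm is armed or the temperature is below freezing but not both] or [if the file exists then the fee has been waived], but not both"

3

#1: Formalization: L <-> (~P | (~S -> ~K))

~P = ~F = T
~S = ~F = T
~K = ~F = T
~S -> ~K = T -> T = T
~P | (~S -> ~K) = T | T = T
L <-> (~P | (~S -> ~K)) = T <-> T = T
So #1 is true.

#2: In symbols: (~L | K) -> S

~L = ~T = F
~L | K = F | F = F
(~L | K) -> S = F -> F = T
Thus #2 is true.

#3: Formalization: (P xor S) xor (K -> L)

P xor S = F xor F = F
K -> L = F -> T = T
(P xor S) xor (K -> L) = F xor T = T
Thus #3 is true.

True statements: 3 (#1, #2, #3).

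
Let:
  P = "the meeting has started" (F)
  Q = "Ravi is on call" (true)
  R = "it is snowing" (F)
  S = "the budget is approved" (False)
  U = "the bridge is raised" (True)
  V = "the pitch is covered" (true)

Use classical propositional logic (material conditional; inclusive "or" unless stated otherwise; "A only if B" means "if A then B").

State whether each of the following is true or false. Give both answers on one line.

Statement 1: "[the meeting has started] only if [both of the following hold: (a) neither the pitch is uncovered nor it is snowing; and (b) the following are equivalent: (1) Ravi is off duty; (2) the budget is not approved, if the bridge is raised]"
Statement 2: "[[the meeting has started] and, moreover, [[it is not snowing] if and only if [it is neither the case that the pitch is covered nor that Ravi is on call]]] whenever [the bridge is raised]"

Statement 1 T, Statement 2 F

Statement 1: This is P -> ((~V nor R) & (~Q <-> (U -> ~S))).

~V = ~T = F
~V nor R = F nor F = T
~Q = ~T = F
~S = ~F = T
U -> ~S = T -> T = T
~Q <-> (U -> ~S) = F <-> T = F
(~V nor R) & (~Q <-> (U -> ~S)) = T & F = F
P -> ((~V nor R) & (~Q <-> (U -> ~S))) = F -> F = T
Hence Statement 1 is true.

Statement 2: Formalization: U -> (P & (~R <-> (V nor Q)))

~R = ~F = T
V nor Q = T nor T = F
~R <-> (V nor Q) = T <-> F = F
P & (~R <-> (V nor Q)) = F & F = F
U -> (P & (~R <-> (V nor Q))) = T -> F = F
Hence Statement 2 is false.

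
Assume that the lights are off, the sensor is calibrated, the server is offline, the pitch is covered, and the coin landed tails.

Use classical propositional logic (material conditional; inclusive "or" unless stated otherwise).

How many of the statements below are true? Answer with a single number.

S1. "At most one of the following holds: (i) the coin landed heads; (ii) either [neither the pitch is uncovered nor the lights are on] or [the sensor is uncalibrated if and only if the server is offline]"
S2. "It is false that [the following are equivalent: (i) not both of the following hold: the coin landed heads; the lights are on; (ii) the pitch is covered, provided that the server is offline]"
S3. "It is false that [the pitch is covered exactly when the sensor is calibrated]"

1

Let S = "the coin landed heads" (F), R = "the pitch is covered" (T), G = "the lights are on" (F), K = "the sensor is calibrated" (T), M = "the server is online" (F).

S1: Parsed as S nand ((~R nor G) | (~K <-> ~M))

~R = ~T = F
~R nor G = F nor F = T
~K = ~T = F
~M = ~F = T
~K <-> ~M = F <-> T = F
(~R nor G) | (~K <-> ~M) = T | F = T
S nand ((~R nor G) | (~K <-> ~M)) = F nand T = T
Thus S1 is true.

S2: In symbols: ~((S nand G) <-> (~M -> R))

S nand G = F nand F = T
~M = ~F = T
~M -> R = T -> T = T
(S nand G) <-> (~M -> R) = T <-> T = T
~((S nand G) <-> (~M -> R)) = ~T = F
Hence S2 is false.

S3: In symbols: ~(R <-> K)

R <-> K = T <-> T = T
~(R <-> K) = ~T = F
So S3 is false.

1 of the 3 statements is true.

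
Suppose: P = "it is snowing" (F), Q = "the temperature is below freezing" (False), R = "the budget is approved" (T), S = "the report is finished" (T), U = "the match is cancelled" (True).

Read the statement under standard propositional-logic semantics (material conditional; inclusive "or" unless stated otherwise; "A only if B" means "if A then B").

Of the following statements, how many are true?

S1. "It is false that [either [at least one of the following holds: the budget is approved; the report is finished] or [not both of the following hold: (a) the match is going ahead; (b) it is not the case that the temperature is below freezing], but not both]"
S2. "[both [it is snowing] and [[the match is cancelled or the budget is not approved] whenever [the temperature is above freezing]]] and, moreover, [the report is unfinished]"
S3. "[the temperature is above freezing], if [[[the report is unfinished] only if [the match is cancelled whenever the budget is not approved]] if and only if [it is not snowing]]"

2

S1: Parsed as ¬((R ∨ S) ⊕ (¬U ↑ ¬Q))

R ∨ S = T ∨ T = T
¬U = ¬T = F
¬Q = ¬F = T
¬U ↑ ¬Q = F ↑ T = T
(R ∨ S) ⊕ (¬U ↑ ¬Q) = T ⊕ T = F
¬((R ∨ S) ⊕ (¬U ↑ ¬Q)) = ¬F = T
Thus S1 is true.

S2: In symbols: (P ∧ (¬Q → (U ∨ ¬R))) ∧ ¬S

¬Q = ¬F = T
¬R = ¬T = F
U ∨ ¬R = T ∨ F = T
¬Q → (U ∨ ¬R) = T → T = T
P ∧ (¬Q → (U ∨ ¬R)) = F ∧ T = F
¬S = ¬T = F
(P ∧ (¬Q → (U ∨ ¬R))) ∧ ¬S = F ∧ F = F
Thus S2 is false.

S3: Parsed as ((¬S → (¬R → U)) ↔ ¬P) → ¬Q

¬S = ¬T = F
¬R = ¬T = F
¬R → U = F → T = T
¬S → (¬R → U) = F → T = T
¬P = ¬F = T
(¬S → (¬R → U)) ↔ ¬P = T ↔ T = T
¬Q = ¬F = T
((¬S → (¬R → U)) ↔ ¬P) → ¬Q = T → T = T
So S3 is true.

2 of the 3 statements are true (S1, S3).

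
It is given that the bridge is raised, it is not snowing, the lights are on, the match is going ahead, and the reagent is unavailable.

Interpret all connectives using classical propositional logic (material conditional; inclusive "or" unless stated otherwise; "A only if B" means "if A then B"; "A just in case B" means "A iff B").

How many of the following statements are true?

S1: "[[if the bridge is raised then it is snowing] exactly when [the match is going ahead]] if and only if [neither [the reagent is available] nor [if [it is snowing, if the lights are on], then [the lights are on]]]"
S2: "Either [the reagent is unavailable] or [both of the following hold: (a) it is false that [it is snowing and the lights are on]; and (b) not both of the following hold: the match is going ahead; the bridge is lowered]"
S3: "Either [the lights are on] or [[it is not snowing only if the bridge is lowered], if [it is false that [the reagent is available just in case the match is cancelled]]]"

Let P = "the bridge is raised" (T), Q = "it is snowing" (F), S = "the match is cancelled" (F), U = "the reagent is available" (F), R = "the lights are on" (T).

S1: Parsed as ((P → Q) ↔ ¬S) ↔ (U ↓ ((R → Q) → R))

P → Q = T → F = F
¬S = ¬F = T
(P → Q) ↔ ¬S = F ↔ T = F
R → Q = T → F = F
(R → Q) → R = F → T = T
U ↓ ((R → Q) → R) = F ↓ T = F
((P → Q) ↔ ¬S) ↔ (U ↓ ((R → Q) → R)) = F ↔ F = T
So S1 is true.

S2: Parsed as ¬U ∨ (¬(Q ∧ R) ∧ (¬S ↑ ¬P))

¬U = ¬F = T
Q ∧ R = F ∧ T = F
¬(Q ∧ R) = ¬F = T
¬S = ¬F = T
¬P = ¬T = F
¬S ↑ ¬P = T ↑ F = T
¬(Q ∧ R) ∧ (¬S ↑ ¬P) = T ∧ T = T
¬U ∨ (¬(Q ∧ R) ∧ (¬S ↑ ¬P)) = T ∨ T = T
Hence S2 is true.

S3: In symbols: R ∨ (¬(U ↔ S) → (¬Q → ¬P))

U ↔ S = F ↔ F = T
¬(U ↔ S) = ¬T = F
¬Q = ¬F = T
¬P = ¬T = F
¬Q → ¬P = T → F = F
¬(U ↔ S) → (¬Q → ¬P) = F → F = T
R ∨ (¬(U ↔ S) → (¬Q → ¬P)) = T ∨ T = T
So S3 is true.

3 of the 3 statements are true.

3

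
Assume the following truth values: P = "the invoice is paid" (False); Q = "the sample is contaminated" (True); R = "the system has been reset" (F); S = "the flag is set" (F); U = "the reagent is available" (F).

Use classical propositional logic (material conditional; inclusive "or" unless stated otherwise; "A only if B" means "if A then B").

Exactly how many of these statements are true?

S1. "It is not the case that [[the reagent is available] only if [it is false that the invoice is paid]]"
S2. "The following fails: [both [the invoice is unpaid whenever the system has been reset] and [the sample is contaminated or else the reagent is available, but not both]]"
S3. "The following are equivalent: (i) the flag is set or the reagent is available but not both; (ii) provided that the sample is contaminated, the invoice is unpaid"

0

S1: In symbols: ~(U -> ~P)

~P = ~F = T
U -> ~P = F -> T = T
~(U -> ~P) = ~T = F
So S1 is false.

S2: In symbols: ~((R -> ~P) & (Q xor U))

~P = ~F = T
R -> ~P = F -> T = T
Q xor U = T xor F = T
(R -> ~P) & (Q xor U) = T & T = T
~((R -> ~P) & (Q xor U)) = ~T = F
Thus S2 is false.

S3: Parsed as (S xor U) <-> (Q -> ~P)

S xor U = F xor F = F
~P = ~F = T
Q -> ~P = T -> T = T
(S xor U) <-> (Q -> ~P) = F <-> T = F
Hence S3 is false.

0 of the 3 statements are true (none).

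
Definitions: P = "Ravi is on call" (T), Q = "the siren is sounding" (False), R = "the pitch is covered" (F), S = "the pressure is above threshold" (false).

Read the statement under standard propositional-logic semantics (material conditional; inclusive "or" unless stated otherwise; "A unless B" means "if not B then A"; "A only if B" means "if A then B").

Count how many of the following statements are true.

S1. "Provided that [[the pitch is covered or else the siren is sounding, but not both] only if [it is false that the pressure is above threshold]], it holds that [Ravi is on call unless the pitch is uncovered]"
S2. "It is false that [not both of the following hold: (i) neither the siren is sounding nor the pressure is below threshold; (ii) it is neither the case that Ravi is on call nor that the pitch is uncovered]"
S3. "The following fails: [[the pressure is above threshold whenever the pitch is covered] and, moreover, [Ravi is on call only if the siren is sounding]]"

2

S1: Parsed as ((R xor Q) -> not S) -> (P or not R)

R xor Q = False xor False = False
not S = not False = True
(R xor Q) -> not S = False -> True = True
not R = not False = True
P or not R = True or True = True
((R xor Q) -> not S) -> (P or not R) = True -> True = True
Hence S1 is true.

S2: In symbols: not ((Q nor not S) nand (P nor not R))

not S = not False = True
Q nor not S = False nor True = False
not R = not False = True
P nor not R = True nor True = False
(Q nor not S) nand (P nor not R) = False nand False = True
not ((Q nor not S) nand (P nor not R)) = not True = False
Hence S2 is false.

S3: Formalization: not ((R -> S) and (P -> Q))

R -> S = False -> False = True
P -> Q = True -> False = False
(R -> S) and (P -> Q) = True and False = False
not ((R -> S) and (P -> Q)) = not False = True
Hence S3 is true.

Count: 2.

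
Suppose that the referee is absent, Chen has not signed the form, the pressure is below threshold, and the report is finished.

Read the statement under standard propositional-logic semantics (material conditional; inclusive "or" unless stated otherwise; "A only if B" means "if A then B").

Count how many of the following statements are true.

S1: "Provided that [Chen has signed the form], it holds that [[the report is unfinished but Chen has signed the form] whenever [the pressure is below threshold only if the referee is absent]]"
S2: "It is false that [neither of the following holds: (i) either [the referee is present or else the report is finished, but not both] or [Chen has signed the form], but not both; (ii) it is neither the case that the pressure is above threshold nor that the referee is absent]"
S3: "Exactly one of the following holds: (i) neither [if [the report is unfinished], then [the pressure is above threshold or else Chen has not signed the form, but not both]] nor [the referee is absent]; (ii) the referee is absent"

3

Let Q = "Chen has signed the form" (F), R = "the pressure is above threshold" (F), P = "the referee is present" (F), S = "the report is finished" (T).

S1: This is Q → ((¬R → ¬P) → (¬S ∧ Q)).

¬R = ¬F = T
¬P = ¬F = T
¬R → ¬P = T → T = T
¬S = ¬T = F
¬S ∧ Q = F ∧ F = F
(¬R → ¬P) → (¬S ∧ Q) = T → F = F
Q → ((¬R → ¬P) → (¬S ∧ Q)) = F → F = T
Thus S1 is true.

S2: This is ¬(((P ⊕ S) ⊕ Q) ↓ (R ↓ ¬P)).

P ⊕ S = F ⊕ T = T
(P ⊕ S) ⊕ Q = T ⊕ F = T
¬P = ¬F = T
R ↓ ¬P = F ↓ T = F
((P ⊕ S) ⊕ Q) ↓ (R ↓ ¬P) = T ↓ F = F
¬(((P ⊕ S) ⊕ Q) ↓ (R ↓ ¬P)) = ¬F = T
Thus S2 is true.

S3: Formalization: ((¬S → (R ⊕ ¬Q)) ↓ ¬P) ⊕ ¬P

¬S = ¬T = F
¬Q = ¬F = T
R ⊕ ¬Q = F ⊕ T = T
¬S → (R ⊕ ¬Q) = F → T = T
¬P = ¬F = T
(¬S → (R ⊕ ¬Q)) ↓ ¬P = T ↓ T = F
¬P = ¬F = T
((¬S → (R ⊕ ¬Q)) ↓ ¬P) ⊕ ¬P = F ⊕ T = T
Hence S3 is true.

True statements: 3 (S1, S2, S3).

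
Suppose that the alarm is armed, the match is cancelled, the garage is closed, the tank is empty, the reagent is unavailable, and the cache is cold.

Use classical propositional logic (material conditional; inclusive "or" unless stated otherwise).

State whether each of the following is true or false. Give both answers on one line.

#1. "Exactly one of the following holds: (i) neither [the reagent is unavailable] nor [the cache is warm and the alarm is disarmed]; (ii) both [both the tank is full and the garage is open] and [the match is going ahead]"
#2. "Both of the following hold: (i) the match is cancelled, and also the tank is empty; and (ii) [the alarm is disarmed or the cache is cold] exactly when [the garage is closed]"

#1 false; #2 true

Let U = "the reagent is available" (False), V = "the cache is warm" (False), P = "the alarm is armed" (True), S = "the tank is full" (False), R = "the garage is closed" (True), Q = "the match is cancelled" (True).

#1: In symbols: (not U nor (V and not P)) xor ((S and not R) and not Q)

not U = not False = True
not P = not True = False
V and not P = False and False = False
not U nor (V and not P) = True nor False = False
not R = not True = False
S and not R = False and False = False
not Q = not True = False
(S and not R) and not Q = False and False = False
(not U nor (V and not P)) xor ((S and not R) and not Q) = False xor False = False
Hence #1 is false.

#2: Parsed as (Q and not S) and ((not P or not V) iff R)

not S = not False = True
Q and not S = True and True = True
not P = not True = False
not V = not False = True
not P or not V = False or True = True
(not P or not V) iff R = True iff True = True
(Q and not S) and ((not P or not V) iff R) = True and True = True
So #2 is true.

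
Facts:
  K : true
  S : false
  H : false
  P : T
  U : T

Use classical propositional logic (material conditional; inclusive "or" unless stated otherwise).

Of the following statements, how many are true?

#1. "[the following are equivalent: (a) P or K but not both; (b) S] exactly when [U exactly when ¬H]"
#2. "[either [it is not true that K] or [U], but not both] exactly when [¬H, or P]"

2

#1: In symbols: ((P xor K) iff S) iff (U iff not H)

P xor K = True xor True = False
(P xor K) iff S = False iff False = True
not H = not False = True
U iff not H = True iff True = True
((P xor K) iff S) iff (U iff not H) = True iff True = True
Hence #1 is true.

#2: In symbols: (not K xor U) iff (not H or P)

not K = not True = False
not K xor U = False xor True = True
not H = not False = True
not H or P = True or True = True
(not K xor U) iff (not H or P) = True iff True = True
Hence #2 is true.

Count: 2.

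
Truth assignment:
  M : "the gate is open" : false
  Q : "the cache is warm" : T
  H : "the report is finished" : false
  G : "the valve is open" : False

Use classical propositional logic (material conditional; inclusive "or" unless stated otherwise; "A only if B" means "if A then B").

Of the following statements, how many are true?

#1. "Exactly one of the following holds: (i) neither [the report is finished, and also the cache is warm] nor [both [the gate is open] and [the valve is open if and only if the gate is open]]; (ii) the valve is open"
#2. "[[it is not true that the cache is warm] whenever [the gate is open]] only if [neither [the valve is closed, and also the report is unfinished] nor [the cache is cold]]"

1

#1: In symbols: ((H ∧ Q) ↓ (M ∧ (G ↔ M))) ⊕ G

H ∧ Q = F ∧ T = F
G ↔ M = F ↔ F = T
M ∧ (G ↔ M) = F ∧ T = F
(H ∧ Q) ↓ (M ∧ (G ↔ M)) = F ↓ F = T
((H ∧ Q) ↓ (M ∧ (G ↔ M))) ⊕ G = T ⊕ F = T
Hence #1 is true.

#2: Formalization: (M → ¬Q) → ((¬G ∧ ¬H) ↓ ¬Q)

¬Q = ¬T = F
M → ¬Q = F → F = T
¬G = ¬F = T
¬H = ¬F = T
¬G ∧ ¬H = T ∧ T = T
¬Q = ¬T = F
(¬G ∧ ¬H) ↓ ¬Q = T ↓ F = F
(M → ¬Q) → ((¬G ∧ ¬H) ↓ ¬Q) = T → F = F
So #2 is false.

True statements: 1.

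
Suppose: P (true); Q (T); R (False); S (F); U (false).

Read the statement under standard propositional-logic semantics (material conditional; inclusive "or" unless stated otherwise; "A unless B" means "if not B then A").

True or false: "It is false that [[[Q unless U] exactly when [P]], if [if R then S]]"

False.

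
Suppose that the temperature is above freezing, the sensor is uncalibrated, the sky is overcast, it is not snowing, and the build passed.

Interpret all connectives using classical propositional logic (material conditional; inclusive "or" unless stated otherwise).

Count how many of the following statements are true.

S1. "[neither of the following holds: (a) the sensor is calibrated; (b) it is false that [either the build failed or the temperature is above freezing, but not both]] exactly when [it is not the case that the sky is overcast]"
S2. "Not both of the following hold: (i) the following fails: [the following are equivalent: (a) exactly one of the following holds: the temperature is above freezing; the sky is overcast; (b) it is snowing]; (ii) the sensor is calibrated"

Let Q = "the sensor is calibrated" (F), U = "the build passed" (T), P = "the temperature is below freezing" (F), R = "the sky is overcast" (T), S = "it is snowing" (F).

S1: Parsed as (Q ↓ ¬(¬U ⊕ ¬P)) ↔ ¬R

¬U = ¬T = F
¬P = ¬F = T
¬U ⊕ ¬P = F ⊕ T = T
¬(¬U ⊕ ¬P) = ¬T = F
Q ↓ ¬(¬U ⊕ ¬P) = F ↓ F = T
¬R = ¬T = F
(Q ↓ ¬(¬U ⊕ ¬P)) ↔ ¬R = T ↔ F = F
Thus S1 is false.

S2: This is ¬((¬P ⊕ R) ↔ S) ↑ Q.

¬P = ¬F = T
¬P ⊕ R = T ⊕ T = F
(¬P ⊕ R) ↔ S = F ↔ F = T
¬((¬P ⊕ R) ↔ S) = ¬T = F
¬((¬P ⊕ R) ↔ S) ↑ Q = F ↑ F = T
Hence S2 is true.

Count: 1.

1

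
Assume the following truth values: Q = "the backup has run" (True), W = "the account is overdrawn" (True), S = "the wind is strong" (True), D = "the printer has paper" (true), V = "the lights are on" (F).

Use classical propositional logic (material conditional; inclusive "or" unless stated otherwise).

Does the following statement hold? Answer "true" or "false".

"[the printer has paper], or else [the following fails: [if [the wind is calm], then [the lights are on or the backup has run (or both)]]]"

True

Formalization: D ∨ ¬(¬S → (V ∨ Q))

¬S = ¬T = F
V ∨ Q = F ∨ T = T
¬S → (V ∨ Q) = F → T = T
¬(¬S → (V ∨ Q)) = ¬T = F
D ∨ ¬(¬S → (V ∨ Q)) = T ∨ F = T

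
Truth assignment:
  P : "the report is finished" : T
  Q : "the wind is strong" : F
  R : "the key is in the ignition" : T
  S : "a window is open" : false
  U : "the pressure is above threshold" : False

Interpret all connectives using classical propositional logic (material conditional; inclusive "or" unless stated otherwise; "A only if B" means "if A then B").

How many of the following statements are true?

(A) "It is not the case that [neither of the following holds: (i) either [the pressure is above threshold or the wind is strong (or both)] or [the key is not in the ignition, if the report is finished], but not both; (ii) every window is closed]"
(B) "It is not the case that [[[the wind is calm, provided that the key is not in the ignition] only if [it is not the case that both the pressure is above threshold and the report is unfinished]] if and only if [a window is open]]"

(A): This is ¬(((U ∨ Q) ⊕ (P → ¬R)) ↓ ¬S).

U ∨ Q = F ∨ F = F
¬R = ¬T = F
P → ¬R = T → F = F
(U ∨ Q) ⊕ (P → ¬R) = F ⊕ F = F
¬S = ¬F = T
((U ∨ Q) ⊕ (P → ¬R)) ↓ ¬S = F ↓ T = F
¬(((U ∨ Q) ⊕ (P → ¬R)) ↓ ¬S) = ¬F = T
Hence (A) is true.

(B): This is ¬(((¬R → ¬Q) → (U ↑ ¬P)) ↔ S).

¬R = ¬T = F
¬Q = ¬F = T
¬R → ¬Q = F → T = T
¬P = ¬T = F
U ↑ ¬P = F ↑ F = T
(¬R → ¬Q) → (U ↑ ¬P) = T → T = T
((¬R → ¬Q) → (U ↑ ¬P)) ↔ S = T ↔ F = F
¬(((¬R → ¬Q) → (U ↑ ¬P)) ↔ S) = ¬F = T
So (B) is true.

Count: 2.

2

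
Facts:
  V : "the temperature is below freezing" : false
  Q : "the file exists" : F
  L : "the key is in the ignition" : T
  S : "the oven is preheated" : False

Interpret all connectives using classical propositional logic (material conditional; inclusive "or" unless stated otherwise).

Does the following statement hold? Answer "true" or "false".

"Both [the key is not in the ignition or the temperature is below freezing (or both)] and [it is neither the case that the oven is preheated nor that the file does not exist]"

Values: L=T, V=F, S=F, Q=F.
Parsed as (¬L ∨ V) ∧ (S ↓ ¬Q)

¬L = ¬T = F
¬L ∨ V = F ∨ F = F
¬Q = ¬F = T
S ↓ ¬Q = F ↓ T = F
(¬L ∨ V) ∧ (S ↓ ¬Q) = F ∧ F = F

False.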